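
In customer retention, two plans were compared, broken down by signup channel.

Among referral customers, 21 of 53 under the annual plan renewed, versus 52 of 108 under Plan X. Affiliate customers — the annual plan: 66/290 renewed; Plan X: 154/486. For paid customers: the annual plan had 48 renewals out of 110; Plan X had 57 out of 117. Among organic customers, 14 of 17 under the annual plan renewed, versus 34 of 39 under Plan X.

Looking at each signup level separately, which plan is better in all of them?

Referral: the annual plan 21/53 = 39.6%, Plan X 52/108 = 48.1% → Plan X
Affiliate: the annual plan 66/290 = 22.8%, Plan X 154/486 = 31.7% → Plan X
Paid: the annual plan 48/110 = 43.6%, Plan X 57/117 = 48.7% → Plan X
Organic: the annual plan 14/17 = 82.4%, Plan X 34/39 = 87.2% → Plan X
Plan X has the higher rate in all 4 groups.

Plan X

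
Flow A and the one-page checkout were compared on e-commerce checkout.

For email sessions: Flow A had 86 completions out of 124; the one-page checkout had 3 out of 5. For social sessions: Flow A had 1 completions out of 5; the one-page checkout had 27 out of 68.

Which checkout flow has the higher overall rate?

Flow A

Email: Flow A 86/124 = 69.4%, the one-page checkout 3/5 = 60.0% → Flow A
Social: Flow A 1/5 = 20.0%, the one-page checkout 27/68 = 39.7% → the one-page checkout
Overall: Flow A 87/129 = 67.4%, the one-page checkout 30/73 = 41.1% → Flow A
(Neither sweeps every traffic group, but Flow A has the higher pooled rate.)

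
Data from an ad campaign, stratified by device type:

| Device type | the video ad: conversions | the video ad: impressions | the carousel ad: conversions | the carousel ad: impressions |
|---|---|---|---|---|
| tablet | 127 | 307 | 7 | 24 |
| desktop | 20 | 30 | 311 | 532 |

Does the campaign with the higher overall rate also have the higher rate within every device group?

No

Tablet: the video ad 127/307 = 41.4%, the carousel ad 7/24 = 29.2% → the video ad
Desktop: the video ad 20/30 = 66.7%, the carousel ad 311/532 = 58.5% → the video ad
Overall: the video ad 147/337 = 43.6%, the carousel ad 318/556 = 57.2% → the carousel ad
The video ad wins each device group but the carousel ad wins overall — the comparison reverses. The video ad's impressions skew toward tablet, which has a lower base rate.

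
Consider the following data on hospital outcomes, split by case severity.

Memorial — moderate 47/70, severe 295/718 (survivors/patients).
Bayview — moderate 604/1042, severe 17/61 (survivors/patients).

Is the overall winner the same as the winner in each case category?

Moderate: Memorial 47/70 = 67.1%, Bayview 604/1042 = 58.0% → Memorial
Severe: Memorial 295/718 = 41.1%, Bayview 17/61 = 27.9% → Memorial
Overall: Memorial 342/788 = 43.4%, Bayview 621/1103 = 56.3% → Bayview
Memorial wins each case group but Bayview wins overall — the comparison reverses. Memorial's patients skew toward severe, which has a lower base rate.

No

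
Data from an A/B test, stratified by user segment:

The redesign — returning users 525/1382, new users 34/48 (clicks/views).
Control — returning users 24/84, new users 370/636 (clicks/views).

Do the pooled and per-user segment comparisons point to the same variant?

Returning users: the redesign 525/1382 = 38.0%, Control 24/84 = 28.6% → the redesign
New users: the redesign 34/48 = 70.8%, Control 370/636 = 58.2% → the redesign
Overall: the redesign 559/1430 = 39.1%, Control 394/720 = 54.7% → Control
The redesign wins each user group but Control wins overall — the comparison reverses. The redesign's views skew toward returning users, which has a lower base rate.

No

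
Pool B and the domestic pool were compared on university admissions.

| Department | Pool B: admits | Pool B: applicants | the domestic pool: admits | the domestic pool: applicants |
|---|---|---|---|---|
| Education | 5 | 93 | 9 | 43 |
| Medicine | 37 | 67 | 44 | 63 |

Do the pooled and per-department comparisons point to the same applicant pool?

Yes

Education: Pool B 5/93 = 5.4%, the domestic pool 9/43 = 20.9% → the domestic pool
Medicine: Pool B 37/67 = 55.2%, the domestic pool 44/63 = 69.8% → the domestic pool
Overall: Pool B 42/160 = 26.2%, the domestic pool 53/106 = 50.0% → the domestic pool
The domestic pool wins overall and in every department group — no reversal.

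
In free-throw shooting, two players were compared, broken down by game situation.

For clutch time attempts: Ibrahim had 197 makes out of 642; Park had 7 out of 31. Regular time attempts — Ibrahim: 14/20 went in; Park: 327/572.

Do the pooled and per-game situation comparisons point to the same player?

Clutch time: Ibrahim 197/642 = 30.7%, Park 7/31 = 22.6% → Ibrahim
Regular time: Ibrahim 14/20 = 70.0%, Park 327/572 = 57.2% → Ibrahim
Overall: Ibrahim 211/662 = 31.9%, Park 334/603 = 55.4% → Park
Ibrahim wins each game group but Park wins overall — the comparison reverses. Ibrahim's attempts skew toward clutch time, which has a lower base rate.

No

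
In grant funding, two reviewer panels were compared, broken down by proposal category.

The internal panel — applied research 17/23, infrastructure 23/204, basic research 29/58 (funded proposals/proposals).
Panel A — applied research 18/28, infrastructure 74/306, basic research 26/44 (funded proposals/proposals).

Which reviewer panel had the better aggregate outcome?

Applied research: the internal panel 17/23 = 73.9%, Panel A 18/28 = 64.3% → the internal panel
Infrastructure: the internal panel 23/204 = 11.3%, Panel A 74/306 = 24.2% → Panel A
Basic research: the internal panel 29/58 = 50.0%, Panel A 26/44 = 59.1% → Panel A
Overall: the internal panel 69/285 = 24.2%, Panel A 118/378 = 31.2% → Panel A
(Neither sweeps every proposal group, but Panel A has the higher pooled rate.)

Panel A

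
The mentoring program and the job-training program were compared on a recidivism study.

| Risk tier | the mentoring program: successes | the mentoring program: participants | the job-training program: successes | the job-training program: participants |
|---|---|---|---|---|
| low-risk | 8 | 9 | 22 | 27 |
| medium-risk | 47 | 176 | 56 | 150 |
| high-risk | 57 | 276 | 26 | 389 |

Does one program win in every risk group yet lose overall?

Low-risk: the mentoring program 8/9 = 88.9%, the job-training program 22/27 = 81.5% → the mentoring program
Medium-risk: the mentoring program 47/176 = 26.7%, the job-training program 56/150 = 37.3% → the job-training program
High-risk: the mentoring program 57/276 = 20.7%, the job-training program 26/389 = 6.7% → the mentoring program
Overall: the mentoring program 112/461 = 24.3%, the job-training program 104/566 = 18.4% → the mentoring program
Neither sweeps: the mentoring program wins 2 of 3 groups, the job-training program wins 1. The mentoring program wins overall but not every group — no Simpson reversal.

No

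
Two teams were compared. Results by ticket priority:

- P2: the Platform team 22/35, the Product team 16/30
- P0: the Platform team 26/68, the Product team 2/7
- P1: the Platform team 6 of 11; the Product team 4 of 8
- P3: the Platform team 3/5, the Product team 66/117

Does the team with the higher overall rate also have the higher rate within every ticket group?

P2: the Platform team 22/35 = 62.9%, the Product team 16/30 = 53.3% → the Platform team
P0: the Platform team 26/68 = 38.2%, the Product team 2/7 = 28.6% → the Platform team
P1: the Platform team 6/11 = 54.5%, the Product team 4/8 = 50.0% → the Platform team
P3: the Platform team 3/5 = 60.0%, the Product team 66/117 = 56.4% → the Platform team
Overall: the Platform team 57/119 = 47.9%, the Product team 88/162 = 54.3% → the Product team
The Platform team wins each ticket group but the Product team wins overall — the comparison reverses. The Platform team's tickets skew toward P0, which has a lower base rate.

No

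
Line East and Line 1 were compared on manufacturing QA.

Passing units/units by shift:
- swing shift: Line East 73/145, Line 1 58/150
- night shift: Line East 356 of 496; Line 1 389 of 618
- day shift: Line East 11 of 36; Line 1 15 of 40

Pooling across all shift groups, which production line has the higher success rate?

Swing shift: Line East 73/145 = 50.3%, Line 1 58/150 = 38.7% → Line East
Night shift: Line East 356/496 = 71.8%, Line 1 389/618 = 62.9% → Line East
Day shift: Line East 11/36 = 30.6%, Line 1 15/40 = 37.5% → Line 1
Overall: Line East 440/677 = 65.0%, Line 1 462/808 = 57.2% → Line East
(Neither sweeps every shift group, but Line East has the higher pooled rate.)

Line East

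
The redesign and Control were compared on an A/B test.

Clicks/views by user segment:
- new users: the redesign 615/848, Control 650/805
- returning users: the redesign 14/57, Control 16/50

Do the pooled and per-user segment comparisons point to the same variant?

New users: the redesign 615/848 = 72.5%, Control 650/805 = 80.7% → Control
Returning users: the redesign 14/57 = 24.6%, Control 16/50 = 32.0% → Control
Overall: the redesign 629/905 = 69.5%, Control 666/855 = 77.9% → Control
Control wins overall and in every user group — no reversal.

Yes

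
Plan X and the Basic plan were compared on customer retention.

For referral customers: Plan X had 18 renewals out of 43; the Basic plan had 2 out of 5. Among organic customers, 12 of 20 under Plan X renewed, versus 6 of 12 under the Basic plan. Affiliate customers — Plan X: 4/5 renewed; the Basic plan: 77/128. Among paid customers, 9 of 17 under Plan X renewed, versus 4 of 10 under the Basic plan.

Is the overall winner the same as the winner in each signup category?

Referral: Plan X 18/43 = 41.9%, the Basic plan 2/5 = 40.0% → Plan X
Organic: Plan X 12/20 = 60.0%, the Basic plan 6/12 = 50.0% → Plan X
Affiliate: Plan X 4/5 = 80.0%, the Basic plan 77/128 = 60.2% → Plan X
Paid: Plan X 9/17 = 52.9%, the Basic plan 4/10 = 40.0% → Plan X
Overall: Plan X 43/85 = 50.6%, the Basic plan 89/155 = 57.4% → the Basic plan
Plan X wins each signup group but the Basic plan wins overall — the comparison reverses. Plan X's customers skew toward referral, which has a lower base rate.

No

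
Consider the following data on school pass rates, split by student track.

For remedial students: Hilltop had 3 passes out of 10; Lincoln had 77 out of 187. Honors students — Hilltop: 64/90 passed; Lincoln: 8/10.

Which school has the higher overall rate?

Remedial: Hilltop 3/10 = 30.0%, Lincoln 77/187 = 41.2% → Lincoln
Honors: Hilltop 64/90 = 71.1%, Lincoln 8/10 = 80.0% → Lincoln
Overall: Hilltop 67/100 = 67.0%, Lincoln 85/197 = 43.1% → Hilltop
(Lincoln wins every student group but Hilltop wins overall — Lincoln's students skew toward the low-rate remedial group.)

Hilltop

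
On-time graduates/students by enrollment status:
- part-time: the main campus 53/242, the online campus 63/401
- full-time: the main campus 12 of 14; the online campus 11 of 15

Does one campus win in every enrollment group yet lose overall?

No

Part-time: the main campus 53/242 = 21.9%, the online campus 63/401 = 15.7% → the main campus
Full-time: the main campus 12/14 = 85.7%, the online campus 11/15 = 73.3% → the main campus
Overall: the main campus 65/256 = 25.4%, the online campus 74/416 = 17.8% → the main campus
The main campus wins overall and in every enrollment group — no reversal.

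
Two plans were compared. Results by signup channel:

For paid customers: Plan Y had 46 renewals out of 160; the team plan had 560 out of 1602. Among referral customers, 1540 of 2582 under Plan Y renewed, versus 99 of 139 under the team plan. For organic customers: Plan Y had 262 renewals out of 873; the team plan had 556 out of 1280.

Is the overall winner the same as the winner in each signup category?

No

Paid: Plan Y 46/160 = 28.8%, the team plan 560/1602 = 35.0% → the team plan
Referral: Plan Y 1540/2582 = 59.6%, the team plan 99/139 = 71.2% → the team plan
Organic: Plan Y 262/873 = 30.0%, the team plan 556/1280 = 43.4% → the team plan
Overall: Plan Y 1848/3615 = 51.1%, the team plan 1215/3021 = 40.2% → Plan Y
The team plan wins each signup group but Plan Y wins overall — the comparison reverses. The team plan's customers skew toward paid, which has a lower base rate.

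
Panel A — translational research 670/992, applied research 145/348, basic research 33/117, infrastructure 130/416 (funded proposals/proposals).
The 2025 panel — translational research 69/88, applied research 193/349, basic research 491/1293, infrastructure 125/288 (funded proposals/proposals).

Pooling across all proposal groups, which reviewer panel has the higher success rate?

Panel A

Translational research: Panel A 670/992 = 67.5%, the 2025 panel 69/88 = 78.4% → the 2025 panel
Applied research: Panel A 145/348 = 41.7%, the 2025 panel 193/349 = 55.3% → the 2025 panel
Basic research: Panel A 33/117 = 28.2%, the 2025 panel 491/1293 = 38.0% → the 2025 panel
Infrastructure: Panel A 130/416 = 31.2%, the 2025 panel 125/288 = 43.4% → the 2025 panel
Overall: Panel A 978/1873 = 52.2%, the 2025 panel 878/2018 = 43.5% → Panel A
(The 2025 panel wins every proposal group but Panel A wins overall — the 2025 panel's proposals skew toward the low-rate basic research group.)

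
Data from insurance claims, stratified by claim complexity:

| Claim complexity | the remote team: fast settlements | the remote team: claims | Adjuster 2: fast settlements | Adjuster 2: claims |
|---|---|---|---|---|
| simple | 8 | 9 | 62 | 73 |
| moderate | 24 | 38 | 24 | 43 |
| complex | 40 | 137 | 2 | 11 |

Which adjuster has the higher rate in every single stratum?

the remote team

Simple: the remote team 8/9 = 88.9%, Adjuster 2 62/73 = 84.9% → the remote team
Moderate: the remote team 24/38 = 63.2%, Adjuster 2 24/43 = 55.8% → the remote team
Complex: the remote team 40/137 = 29.2%, Adjuster 2 2/11 = 18.2% → the remote team
The remote team has the higher rate in all 3 groups.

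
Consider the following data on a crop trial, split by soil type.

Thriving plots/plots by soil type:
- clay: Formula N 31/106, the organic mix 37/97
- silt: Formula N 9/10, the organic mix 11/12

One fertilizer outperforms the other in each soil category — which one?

Clay: Formula N 31/106 = 29.2%, the organic mix 37/97 = 38.1% → the organic mix
Silt: Formula N 9/10 = 90.0%, the organic mix 11/12 = 91.7% → the organic mix
The organic mix has the higher rate in both groups.

the organic mix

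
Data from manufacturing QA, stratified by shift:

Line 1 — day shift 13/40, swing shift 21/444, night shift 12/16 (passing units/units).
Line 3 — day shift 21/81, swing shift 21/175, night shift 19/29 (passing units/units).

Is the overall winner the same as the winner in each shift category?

No

Day shift: Line 1 13/40 = 32.5%, Line 3 21/81 = 25.9% → Line 1
Swing shift: Line 1 21/444 = 4.7%, Line 3 21/175 = 12.0% → Line 3
Night shift: Line 1 12/16 = 75.0%, Line 3 19/29 = 65.5% → Line 1
Overall: Line 1 46/500 = 9.2%, Line 3 61/285 = 21.4% → Line 3
Neither sweeps: Line 1 wins 2 of 3 groups, Line 3 wins 1. Line 3 wins overall but not every group — no Simpson reversal.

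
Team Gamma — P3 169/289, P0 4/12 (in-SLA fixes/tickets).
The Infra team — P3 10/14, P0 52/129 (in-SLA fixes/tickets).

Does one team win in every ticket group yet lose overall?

Yes

P3: Team Gamma 169/289 = 58.5%, the Infra team 10/14 = 71.4% → the Infra team
P0: Team Gamma 4/12 = 33.3%, the Infra team 52/129 = 40.3% → the Infra team
Overall: Team Gamma 173/301 = 57.5%, the Infra team 62/143 = 43.4% → Team Gamma
The Infra team wins each ticket group but Team Gamma wins overall — the comparison reverses. The Infra team's tickets skew toward P0, which has a lower base rate.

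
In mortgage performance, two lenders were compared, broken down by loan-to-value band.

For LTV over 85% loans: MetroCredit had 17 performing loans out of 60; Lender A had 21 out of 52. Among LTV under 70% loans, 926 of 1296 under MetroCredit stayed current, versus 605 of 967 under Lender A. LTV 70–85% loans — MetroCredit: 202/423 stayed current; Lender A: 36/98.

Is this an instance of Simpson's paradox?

No

LTV over 85%: MetroCredit 17/60 = 28.3%, Lender A 21/52 = 40.4% → Lender A
LTV under 70%: MetroCredit 926/1296 = 71.5%, Lender A 605/967 = 62.6% → MetroCredit
LTV 70–85%: MetroCredit 202/423 = 47.8%, Lender A 36/98 = 36.7% → MetroCredit
Overall: MetroCredit 1145/1779 = 64.4%, Lender A 662/1117 = 59.3% → MetroCredit
Neither sweeps: MetroCredit wins 2 of 3 groups, Lender A wins 1. MetroCredit wins overall but not every group — no Simpson reversal.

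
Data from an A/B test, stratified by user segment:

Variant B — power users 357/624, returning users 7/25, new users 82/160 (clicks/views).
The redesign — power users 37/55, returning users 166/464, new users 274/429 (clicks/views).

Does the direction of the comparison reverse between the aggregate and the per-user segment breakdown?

Yes

Power users: Variant B 357/624 = 57.2%, the redesign 37/55 = 67.3% → the redesign
Returning users: Variant B 7/25 = 28.0%, the redesign 166/464 = 35.8% → the redesign
New users: Variant B 82/160 = 51.2%, the redesign 274/429 = 63.9% → the redesign
Overall: Variant B 446/809 = 55.1%, the redesign 477/948 = 50.3% → Variant B
The redesign wins each user group but Variant B wins overall — the comparison reverses. The redesign's views skew toward returning users, which has a lower base rate.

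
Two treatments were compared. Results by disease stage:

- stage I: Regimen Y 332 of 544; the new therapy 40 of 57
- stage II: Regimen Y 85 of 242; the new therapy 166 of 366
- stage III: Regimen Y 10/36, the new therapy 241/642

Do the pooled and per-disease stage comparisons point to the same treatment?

Stage I: Regimen Y 332/544 = 61.0%, the new therapy 40/57 = 70.2% → the new therapy
Stage II: Regimen Y 85/242 = 35.1%, the new therapy 166/366 = 45.4% → the new therapy
Stage III: Regimen Y 10/36 = 27.8%, the new therapy 241/642 = 37.5% → the new therapy
Overall: Regimen Y 427/822 = 51.9%, the new therapy 447/1065 = 42.0% → Regimen Y
The new therapy wins each disease group but Regimen Y wins overall — the comparison reverses. The new therapy's patients skew toward stage III, which has a lower base rate.

No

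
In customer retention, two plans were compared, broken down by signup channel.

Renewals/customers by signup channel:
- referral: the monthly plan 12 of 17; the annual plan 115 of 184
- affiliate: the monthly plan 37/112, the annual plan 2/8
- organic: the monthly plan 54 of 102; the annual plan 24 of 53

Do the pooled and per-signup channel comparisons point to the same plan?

No

Referral: the monthly plan 12/17 = 70.6%, the annual plan 115/184 = 62.5% → the monthly plan
Affiliate: the monthly plan 37/112 = 33.0%, the annual plan 2/8 = 25.0% → the monthly plan
Organic: the monthly plan 54/102 = 52.9%, the annual plan 24/53 = 45.3% → the monthly plan
Overall: the monthly plan 103/231 = 44.6%, the annual plan 141/245 = 57.6% → the annual plan
The monthly plan wins each signup group but the annual plan wins overall — the comparison reverses. The monthly plan's customers skew toward affiliate, which has a lower base rate.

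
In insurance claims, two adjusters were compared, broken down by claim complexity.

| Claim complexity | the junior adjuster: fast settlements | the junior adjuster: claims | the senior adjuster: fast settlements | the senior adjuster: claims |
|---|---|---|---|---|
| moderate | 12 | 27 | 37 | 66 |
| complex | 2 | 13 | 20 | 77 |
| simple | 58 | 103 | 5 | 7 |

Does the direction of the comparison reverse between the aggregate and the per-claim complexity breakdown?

Moderate: the junior adjuster 12/27 = 44.4%, the senior adjuster 37/66 = 56.1% → the senior adjuster
Complex: the junior adjuster 2/13 = 15.4%, the senior adjuster 20/77 = 26.0% → the senior adjuster
Simple: the junior adjuster 58/103 = 56.3%, the senior adjuster 5/7 = 71.4% → the senior adjuster
Overall: the junior adjuster 72/143 = 50.3%, the senior adjuster 62/150 = 41.3% → the junior adjuster
The senior adjuster wins each claim group but the junior adjuster wins overall — the comparison reverses. The senior adjuster's claims skew toward complex, which has a lower base rate.

Yes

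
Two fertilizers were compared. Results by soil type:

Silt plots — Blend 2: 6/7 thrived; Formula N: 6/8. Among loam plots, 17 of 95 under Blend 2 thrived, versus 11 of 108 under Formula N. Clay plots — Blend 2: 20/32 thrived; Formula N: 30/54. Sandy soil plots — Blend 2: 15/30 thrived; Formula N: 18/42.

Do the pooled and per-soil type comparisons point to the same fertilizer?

Yes

Silt: Blend 2 6/7 = 85.7%, Formula N 6/8 = 75.0% → Blend 2
Loam: Blend 2 17/95 = 17.9%, Formula N 11/108 = 10.2% → Blend 2
Clay: Blend 2 20/32 = 62.5%, Formula N 30/54 = 55.6% → Blend 2
Sandy soil: Blend 2 15/30 = 50.0%, Formula N 18/42 = 42.9% → Blend 2
Overall: Blend 2 58/164 = 35.4%, Formula N 65/212 = 30.7% → Blend 2
Blend 2 wins overall and in every soil group — no reversal.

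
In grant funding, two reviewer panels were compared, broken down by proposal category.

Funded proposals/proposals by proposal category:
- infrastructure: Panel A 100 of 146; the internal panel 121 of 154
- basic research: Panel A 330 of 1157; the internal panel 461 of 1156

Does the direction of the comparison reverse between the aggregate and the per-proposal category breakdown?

Infrastructure: Panel A 100/146 = 68.5%, the internal panel 121/154 = 78.6% → the internal panel
Basic research: Panel A 330/1157 = 28.5%, the internal panel 461/1156 = 39.9% → the internal panel
Overall: Panel A 430/1303 = 33.0%, the internal panel 582/1310 = 44.4% → the internal panel
The internal panel wins overall and in every proposal group — no reversal.

No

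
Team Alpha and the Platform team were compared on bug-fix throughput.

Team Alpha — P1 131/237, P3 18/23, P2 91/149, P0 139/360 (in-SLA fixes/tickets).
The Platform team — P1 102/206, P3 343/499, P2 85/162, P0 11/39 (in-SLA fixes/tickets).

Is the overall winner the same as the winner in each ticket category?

P1: Team Alpha 131/237 = 55.3%, the Platform team 102/206 = 49.5% → Team Alpha
P3: Team Alpha 18/23 = 78.3%, the Platform team 343/499 = 68.7% → Team Alpha
P2: Team Alpha 91/149 = 61.1%, the Platform team 85/162 = 52.5% → Team Alpha
P0: Team Alpha 139/360 = 38.6%, the Platform team 11/39 = 28.2% → Team Alpha
Overall: Team Alpha 379/769 = 49.3%, the Platform team 541/906 = 59.7% → the Platform team
Team Alpha wins each ticket group but the Platform team wins overall — the comparison reverses. Team Alpha's tickets skew toward P0, which has a lower base rate.

No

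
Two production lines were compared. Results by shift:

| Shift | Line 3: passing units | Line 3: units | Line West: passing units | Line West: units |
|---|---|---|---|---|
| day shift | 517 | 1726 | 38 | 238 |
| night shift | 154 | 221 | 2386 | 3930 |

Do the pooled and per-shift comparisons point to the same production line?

Day shift: Line 3 517/1726 = 30.0%, Line West 38/238 = 16.0% → Line 3
Night shift: Line 3 154/221 = 69.7%, Line West 2386/3930 = 60.7% → Line 3
Overall: Line 3 671/1947 = 34.5%, Line West 2424/4168 = 58.2% → Line West
Line 3 wins each shift group but Line West wins overall — the comparison reverses. Line 3's units skew toward day shift, which has a lower base rate.

No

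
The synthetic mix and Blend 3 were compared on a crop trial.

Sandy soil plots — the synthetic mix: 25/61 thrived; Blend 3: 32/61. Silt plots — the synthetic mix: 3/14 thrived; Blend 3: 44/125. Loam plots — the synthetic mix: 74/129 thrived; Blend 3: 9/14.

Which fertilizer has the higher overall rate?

the synthetic mix

Sandy soil: the synthetic mix 25/61 = 41.0%, Blend 3 32/61 = 52.5% → Blend 3
Silt: the synthetic mix 3/14 = 21.4%, Blend 3 44/125 = 35.2% → Blend 3
Loam: the synthetic mix 74/129 = 57.4%, Blend 3 9/14 = 64.3% → Blend 3
Overall: the synthetic mix 102/204 = 50.0%, Blend 3 85/200 = 42.5% → the synthetic mix
(Blend 3 wins every soil group but the synthetic mix wins overall — Blend 3's plots skew toward the low-rate silt group.)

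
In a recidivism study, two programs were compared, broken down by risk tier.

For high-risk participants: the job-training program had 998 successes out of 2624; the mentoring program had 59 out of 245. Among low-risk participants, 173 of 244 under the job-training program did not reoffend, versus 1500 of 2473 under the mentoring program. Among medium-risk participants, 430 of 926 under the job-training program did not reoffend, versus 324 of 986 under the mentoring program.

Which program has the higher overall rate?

the mentoring program

High-risk: the job-training program 998/2624 = 38.0%, the mentoring program 59/245 = 24.1% → the job-training program
Low-risk: the job-training program 173/244 = 70.9%, the mentoring program 1500/2473 = 60.7% → the job-training program
Medium-risk: the job-training program 430/926 = 46.4%, the mentoring program 324/986 = 32.9% → the job-training program
Overall: the job-training program 1601/3794 = 42.2%, the mentoring program 1883/3704 = 50.8% → the mentoring program
(The job-training program wins every risk group but the mentoring program wins overall — the job-training program's participants skew toward the low-rate high-risk group.)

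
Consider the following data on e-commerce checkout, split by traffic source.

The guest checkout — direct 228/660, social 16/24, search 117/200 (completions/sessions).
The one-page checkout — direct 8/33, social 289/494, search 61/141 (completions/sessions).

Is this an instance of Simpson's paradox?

Yes

Direct: the guest checkout 228/660 = 34.5%, the one-page checkout 8/33 = 24.2% → the guest checkout
Social: the guest checkout 16/24 = 66.7%, the one-page checkout 289/494 = 58.5% → the guest checkout
Search: the guest checkout 117/200 = 58.5%, the one-page checkout 61/141 = 43.3% → the guest checkout
Overall: the guest checkout 361/884 = 40.8%, the one-page checkout 358/668 = 53.6% → the one-page checkout
The guest checkout wins each traffic group but the one-page checkout wins overall — the comparison reverses. The guest checkout's sessions skew toward direct, which has a lower base rate.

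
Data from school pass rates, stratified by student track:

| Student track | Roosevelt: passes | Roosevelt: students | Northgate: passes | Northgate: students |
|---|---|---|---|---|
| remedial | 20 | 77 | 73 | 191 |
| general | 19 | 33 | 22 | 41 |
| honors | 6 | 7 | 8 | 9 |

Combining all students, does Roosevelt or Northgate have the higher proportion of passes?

Northgate

Remedial: Roosevelt 20/77 = 26.0%, Northgate 73/191 = 38.2% → Northgate
General: Roosevelt 19/33 = 57.6%, Northgate 22/41 = 53.7% → Roosevelt
Honors: Roosevelt 6/7 = 85.7%, Northgate 8/9 = 88.9% → Northgate
Overall: Roosevelt 45/117 = 38.5%, Northgate 103/241 = 42.7% → Northgate
(Neither sweeps every student group, but Northgate has the higher pooled rate.)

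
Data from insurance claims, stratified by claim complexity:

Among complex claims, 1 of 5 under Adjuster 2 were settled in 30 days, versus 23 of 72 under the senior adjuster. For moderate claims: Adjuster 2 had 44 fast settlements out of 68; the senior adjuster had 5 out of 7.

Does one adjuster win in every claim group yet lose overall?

Yes

Complex: Adjuster 2 1/5 = 20.0%, the senior adjuster 23/72 = 31.9% → the senior adjuster
Moderate: Adjuster 2 44/68 = 64.7%, the senior adjuster 5/7 = 71.4% → the senior adjuster
Overall: Adjuster 2 45/73 = 61.6%, the senior adjuster 28/79 = 35.4% → Adjuster 2
The senior adjuster wins each claim group but Adjuster 2 wins overall — the comparison reverses. The senior adjuster's claims skew toward complex, which has a lower base rate.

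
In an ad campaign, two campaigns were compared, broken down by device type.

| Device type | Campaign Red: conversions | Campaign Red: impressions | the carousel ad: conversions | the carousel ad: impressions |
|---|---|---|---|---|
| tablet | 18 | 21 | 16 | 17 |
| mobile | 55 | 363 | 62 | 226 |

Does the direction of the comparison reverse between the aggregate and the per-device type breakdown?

No

Tablet: Campaign Red 18/21 = 85.7%, the carousel ad 16/17 = 94.1% → the carousel ad
Mobile: Campaign Red 55/363 = 15.2%, the carousel ad 62/226 = 27.4% → the carousel ad
Overall: Campaign Red 73/384 = 19.0%, the carousel ad 78/243 = 32.1% → the carousel ad
The carousel ad wins overall and in every device group — no reversal.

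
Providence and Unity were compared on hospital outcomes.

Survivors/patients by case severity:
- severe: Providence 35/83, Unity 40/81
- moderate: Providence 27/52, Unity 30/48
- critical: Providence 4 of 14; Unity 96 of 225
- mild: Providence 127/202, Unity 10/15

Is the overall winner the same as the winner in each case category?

Severe: Providence 35/83 = 42.2%, Unity 40/81 = 49.4% → Unity
Moderate: Providence 27/52 = 51.9%, Unity 30/48 = 62.5% → Unity
Critical: Providence 4/14 = 28.6%, Unity 96/225 = 42.7% → Unity
Mild: Providence 127/202 = 62.9%, Unity 10/15 = 66.7% → Unity
Overall: Providence 193/351 = 55.0%, Unity 176/369 = 47.7% → Providence
Unity wins each case group but Providence wins overall — the comparison reverses. Unity's patients skew toward critical, which has a lower base rate.

No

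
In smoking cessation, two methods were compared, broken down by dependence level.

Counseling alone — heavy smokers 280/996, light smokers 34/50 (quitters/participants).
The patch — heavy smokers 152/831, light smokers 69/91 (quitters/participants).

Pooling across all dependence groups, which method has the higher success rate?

counseling alone

Heavy smokers: counseling alone 280/996 = 28.1%, the patch 152/831 = 18.3% → counseling alone
Light smokers: counseling alone 34/50 = 68.0%, the patch 69/91 = 75.8% → the patch
Overall: counseling alone 314/1046 = 30.0%, the patch 221/922 = 24.0% → counseling alone
(Neither sweeps every dependence group, but counseling alone has the higher pooled rate.)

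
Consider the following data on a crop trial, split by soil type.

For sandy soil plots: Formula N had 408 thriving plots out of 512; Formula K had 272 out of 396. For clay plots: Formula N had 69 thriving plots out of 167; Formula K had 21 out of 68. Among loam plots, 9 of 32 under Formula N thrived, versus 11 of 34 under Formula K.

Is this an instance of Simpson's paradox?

Sandy soil: Formula N 408/512 = 79.7%, Formula K 272/396 = 68.7% → Formula N
Clay: Formula N 69/167 = 41.3%, Formula K 21/68 = 30.9% → Formula N
Loam: Formula N 9/32 = 28.1%, Formula K 11/34 = 32.4% → Formula K
Overall: Formula N 486/711 = 68.4%, Formula K 304/498 = 61.0% → Formula N
Neither sweeps: Formula N wins 2 of 3 groups, Formula K wins 1. Formula N wins overall but not every group — no Simpson reversal.

No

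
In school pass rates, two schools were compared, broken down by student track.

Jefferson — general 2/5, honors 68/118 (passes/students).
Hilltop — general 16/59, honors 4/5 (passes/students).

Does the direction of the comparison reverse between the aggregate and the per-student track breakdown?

No

General: Jefferson 2/5 = 40.0%, Hilltop 16/59 = 27.1% → Jefferson
Honors: Jefferson 68/118 = 57.6%, Hilltop 4/5 = 80.0% → Hilltop
Overall: Jefferson 70/123 = 56.9%, Hilltop 20/64 = 31.2% → Jefferson
Neither sweeps: Jefferson wins 1 of 2 groups, Hilltop wins 1. Jefferson wins overall but not every group — no Simpson reversal.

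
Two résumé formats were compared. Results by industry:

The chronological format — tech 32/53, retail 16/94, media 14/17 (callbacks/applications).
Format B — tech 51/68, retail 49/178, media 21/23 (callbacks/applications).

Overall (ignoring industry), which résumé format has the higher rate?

Tech: the chronological format 32/53 = 60.4%, Format B 51/68 = 75.0% → Format B
Retail: the chronological format 16/94 = 17.0%, Format B 49/178 = 27.5% → Format B
Media: the chronological format 14/17 = 82.4%, Format B 21/23 = 91.3% → Format B
Overall: the chronological format 62/164 = 37.8%, Format B 121/269 = 45.0% → Format B

Format B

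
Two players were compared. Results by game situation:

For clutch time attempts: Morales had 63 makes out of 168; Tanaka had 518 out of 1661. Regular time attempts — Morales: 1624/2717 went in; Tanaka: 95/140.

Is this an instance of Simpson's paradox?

Clutch time: Morales 63/168 = 37.5%, Tanaka 518/1661 = 31.2% → Morales
Regular time: Morales 1624/2717 = 59.8%, Tanaka 95/140 = 67.9% → Tanaka
Overall: Morales 1687/2885 = 58.5%, Tanaka 613/1801 = 34.0% → Morales
Neither sweeps: Morales wins 1 of 2 groups, Tanaka wins 1. Morales wins overall but not every group — no Simpson reversal.

No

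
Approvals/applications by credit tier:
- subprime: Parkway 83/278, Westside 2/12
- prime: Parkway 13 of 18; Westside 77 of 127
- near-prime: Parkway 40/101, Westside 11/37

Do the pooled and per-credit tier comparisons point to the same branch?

No

Subprime: Parkway 83/278 = 29.9%, Westside 2/12 = 16.7% → Parkway
Prime: Parkway 13/18 = 72.2%, Westside 77/127 = 60.6% → Parkway
Near-prime: Parkway 40/101 = 39.6%, Westside 11/37 = 29.7% → Parkway
Overall: Parkway 136/397 = 34.3%, Westside 90/176 = 51.1% → Westside
Parkway wins each credit group but Westside wins overall — the comparison reverses. Parkway's applications skew toward subprime, which has a lower base rate.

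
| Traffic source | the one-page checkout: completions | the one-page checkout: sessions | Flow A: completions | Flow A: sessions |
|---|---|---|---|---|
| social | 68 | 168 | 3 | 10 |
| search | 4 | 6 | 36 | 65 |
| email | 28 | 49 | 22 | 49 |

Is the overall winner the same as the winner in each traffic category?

Social: the one-page checkout 68/168 = 40.5%, Flow A 3/10 = 30.0% → the one-page checkout
Search: the one-page checkout 4/6 = 66.7%, Flow A 36/65 = 55.4% → the one-page checkout
Email: the one-page checkout 28/49 = 57.1%, Flow A 22/49 = 44.9% → the one-page checkout
Overall: the one-page checkout 100/223 = 44.8%, Flow A 61/124 = 49.2% → Flow A
The one-page checkout wins each traffic group but Flow A wins overall — the comparison reverses. The one-page checkout's sessions skew toward social, which has a lower base rate.

No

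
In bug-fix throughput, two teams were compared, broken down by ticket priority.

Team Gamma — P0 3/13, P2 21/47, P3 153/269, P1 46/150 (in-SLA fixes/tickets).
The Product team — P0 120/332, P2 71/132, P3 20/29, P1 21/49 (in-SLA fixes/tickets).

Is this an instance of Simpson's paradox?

P0: Team Gamma 3/13 = 23.1%, the Product team 120/332 = 36.1% → the Product team
P2: Team Gamma 21/47 = 44.7%, the Product team 71/132 = 53.8% → the Product team
P3: Team Gamma 153/269 = 56.9%, the Product team 20/29 = 69.0% → the Product team
P1: Team Gamma 46/150 = 30.7%, the Product team 21/49 = 42.9% → the Product team
Overall: Team Gamma 223/479 = 46.6%, the Product team 232/542 = 42.8% → Team Gamma
The Product team wins each ticket group but Team Gamma wins overall — the comparison reverses. The Product team's tickets skew toward P0, which has a lower base rate.

Yes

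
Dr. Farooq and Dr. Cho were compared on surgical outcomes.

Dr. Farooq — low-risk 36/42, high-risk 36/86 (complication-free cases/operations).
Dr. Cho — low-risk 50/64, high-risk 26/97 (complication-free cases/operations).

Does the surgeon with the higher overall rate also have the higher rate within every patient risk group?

Yes

Low-risk: Dr. Farooq 36/42 = 85.7%, Dr. Cho 50/64 = 78.1% → Dr. Farooq
High-risk: Dr. Farooq 36/86 = 41.9%, Dr. Cho 26/97 = 26.8% → Dr. Farooq
Overall: Dr. Farooq 72/128 = 56.2%, Dr. Cho 76/161 = 47.2% → Dr. Farooq
Dr. Farooq wins overall and in every patient risk group — no reversal.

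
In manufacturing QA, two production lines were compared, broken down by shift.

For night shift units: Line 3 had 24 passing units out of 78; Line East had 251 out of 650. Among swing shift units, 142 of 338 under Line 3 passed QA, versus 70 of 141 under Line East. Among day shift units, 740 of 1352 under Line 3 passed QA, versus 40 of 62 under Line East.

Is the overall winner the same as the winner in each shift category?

Night shift: Line 3 24/78 = 30.8%, Line East 251/650 = 38.6% → Line East
Swing shift: Line 3 142/338 = 42.0%, Line East 70/141 = 49.6% → Line East
Day shift: Line 3 740/1352 = 54.7%, Line East 40/62 = 64.5% → Line East
Overall: Line 3 906/1768 = 51.2%, Line East 361/853 = 42.3% → Line 3
Line East wins each shift group but Line 3 wins overall — the comparison reverses. Line East's units skew toward night shift, which has a lower base rate.

No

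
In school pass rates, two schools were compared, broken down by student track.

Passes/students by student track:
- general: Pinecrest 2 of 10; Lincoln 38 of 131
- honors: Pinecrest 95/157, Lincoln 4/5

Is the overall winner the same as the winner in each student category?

General: Pinecrest 2/10 = 20.0%, Lincoln 38/131 = 29.0% → Lincoln
Honors: Pinecrest 95/157 = 60.5%, Lincoln 4/5 = 80.0% → Lincoln
Overall: Pinecrest 97/167 = 58.1%, Lincoln 42/136 = 30.9% → Pinecrest
Lincoln wins each student group but Pinecrest wins overall — the comparison reverses. Lincoln's students skew toward general, which has a lower base rate.

No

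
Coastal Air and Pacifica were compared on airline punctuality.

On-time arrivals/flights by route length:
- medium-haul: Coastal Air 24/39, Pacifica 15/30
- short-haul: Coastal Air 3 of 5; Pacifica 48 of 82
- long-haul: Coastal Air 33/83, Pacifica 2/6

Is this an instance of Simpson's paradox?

Yes

Medium-haul: Coastal Air 24/39 = 61.5%, Pacifica 15/30 = 50.0% → Coastal Air
Short-haul: Coastal Air 3/5 = 60.0%, Pacifica 48/82 = 58.5% → Coastal Air
Long-haul: Coastal Air 33/83 = 39.8%, Pacifica 2/6 = 33.3% → Coastal Air
Overall: Coastal Air 60/127 = 47.2%, Pacifica 65/118 = 55.1% → Pacifica
Coastal Air wins each route group but Pacifica wins overall — the comparison reverses. Coastal Air's flights skew toward long-haul, which has a lower base rate.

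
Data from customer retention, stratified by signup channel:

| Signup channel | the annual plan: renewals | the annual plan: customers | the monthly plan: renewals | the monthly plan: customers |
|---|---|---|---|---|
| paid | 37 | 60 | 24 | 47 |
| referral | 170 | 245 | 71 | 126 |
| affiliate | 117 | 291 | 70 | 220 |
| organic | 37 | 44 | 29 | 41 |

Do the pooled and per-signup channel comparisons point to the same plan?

Yes

Paid: the annual plan 37/60 = 61.7%, the monthly plan 24/47 = 51.1% → the annual plan
Referral: the annual plan 170/245 = 69.4%, the monthly plan 71/126 = 56.3% → the annual plan
Affiliate: the annual plan 117/291 = 40.2%, the monthly plan 70/220 = 31.8% → the annual plan
Organic: the annual plan 37/44 = 84.1%, the monthly plan 29/41 = 70.7% → the annual plan
Overall: the annual plan 361/640 = 56.4%, the monthly plan 194/434 = 44.7% → the annual plan
The annual plan wins overall and in every signup group — no reversal.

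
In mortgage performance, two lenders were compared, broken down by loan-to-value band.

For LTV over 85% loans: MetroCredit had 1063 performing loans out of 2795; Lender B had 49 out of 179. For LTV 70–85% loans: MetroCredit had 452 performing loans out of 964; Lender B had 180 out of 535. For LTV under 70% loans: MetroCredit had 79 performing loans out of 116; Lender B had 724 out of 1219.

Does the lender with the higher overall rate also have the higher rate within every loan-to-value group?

LTV over 85%: MetroCredit 1063/2795 = 38.0%, Lender B 49/179 = 27.4% → MetroCredit
LTV 70–85%: MetroCredit 452/964 = 46.9%, Lender B 180/535 = 33.6% → MetroCredit
LTV under 70%: MetroCredit 79/116 = 68.1%, Lender B 724/1219 = 59.4% → MetroCredit
Overall: MetroCredit 1594/3875 = 41.1%, Lender B 953/1933 = 49.3% → Lender B
MetroCredit wins each loan-to-value group but Lender B wins overall — the comparison reverses. MetroCredit's loans skew toward LTV over 85%, which has a lower base rate.

No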